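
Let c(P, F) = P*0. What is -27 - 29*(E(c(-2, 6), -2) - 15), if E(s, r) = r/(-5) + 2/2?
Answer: 1837/5 ≈ 367.40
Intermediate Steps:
c(P, F) = 0
E(s, r) = 1 - r/5 (E(s, r) = r*(-⅕) + 2*(½) = -r/5 + 1 = 1 - r/5)
-27 - 29*(E(c(-2, 6), -2) - 15) = -27 - 29*((1 - ⅕*(-2)) - 15) = -27 - 29*((1 + ⅖) - 15) = -27 - 29*(7/5 - 15) = -27 - 29*(-68/5) = -27 + 1972/5 = 1837/5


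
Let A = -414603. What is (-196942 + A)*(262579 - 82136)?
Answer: -110349014435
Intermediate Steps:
(-196942 + A)*(262579 - 82136) = (-196942 - 414603)*(262579 - 82136) = -611545*180443 = -110349014435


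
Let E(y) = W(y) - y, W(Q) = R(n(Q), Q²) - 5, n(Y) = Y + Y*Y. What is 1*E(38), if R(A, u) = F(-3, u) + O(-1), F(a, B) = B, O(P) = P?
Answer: 1400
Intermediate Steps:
n(Y) = Y + Y²
R(A, u) = -1 + u (R(A, u) = u - 1 = -1 + u)
W(Q) = -6 + Q² (W(Q) = (-1 + Q²) - 5 = -6 + Q²)
E(y) = -6 + y² - y (E(y) = (-6 + y²) - y = -6 + y² - y)
1*E(38) = 1*(-6 + 38² - 1*38) = 1*(-6 + 1444 - 38) = 1*1400 = 1400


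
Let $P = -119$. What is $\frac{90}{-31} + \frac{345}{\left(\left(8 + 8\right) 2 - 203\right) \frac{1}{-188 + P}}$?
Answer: $\frac{1089325}{1767} \approx 616.48$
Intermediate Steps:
$\frac{90}{-31} + \frac{345}{\left(\left(8 + 8\right) 2 - 203\right) \frac{1}{-188 + P}} = \frac{90}{-31} + \frac{345}{\left(\left(8 + 8\right) 2 - 203\right) \frac{1}{-188 - 119}} = 90 \left(- \frac{1}{31}\right) + \frac{345}{\left(16 \cdot 2 - 203\right) \frac{1}{-307}} = - \frac{90}{31} + \frac{345}{\left(32 - 203\right) \left(- \frac{1}{307}\right)} = - \frac{90}{31} + \frac{345}{\left(-171\right) \left(- \frac{1}{307}\right)} = - \frac{90}{31} + \frac{345}{\frac{171}{307}} = - \frac{90}{31} + 345 \cdot \frac{307}{171} = - \frac{90}{31} + \frac{35305}{57} = \frac{1089325}{1767}$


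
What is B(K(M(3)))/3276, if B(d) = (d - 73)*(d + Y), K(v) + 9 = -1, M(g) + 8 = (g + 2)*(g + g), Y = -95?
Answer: 415/156 ≈ 2.6603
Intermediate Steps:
M(g) = -8 + 2*g*(2 + g) (M(g) = -8 + (g + 2)*(g + g) = -8 + (2 + g)*(2*g) = -8 + 2*g*(2 + g))
K(v) = -10 (K(v) = -9 - 1 = -10)
B(d) = (-95 + d)*(-73 + d) (B(d) = (d - 73)*(d - 95) = (-73 + d)*(-95 + d) = (-95 + d)*(-73 + d))
B(K(M(3)))/3276 = (6935 + (-10)² - 168*(-10))/3276 = (6935 + 100 + 1680)*(1/3276) = 8715*(1/3276) = 415/156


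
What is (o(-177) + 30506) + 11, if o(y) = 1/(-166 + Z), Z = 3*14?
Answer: 3784107/124 ≈ 30517.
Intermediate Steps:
Z = 42
o(y) = -1/124 (o(y) = 1/(-166 + 42) = 1/(-124) = -1/124)
(o(-177) + 30506) + 11 = (-1/124 + 30506) + 11 = 3782743/124 + 11 = 3784107/124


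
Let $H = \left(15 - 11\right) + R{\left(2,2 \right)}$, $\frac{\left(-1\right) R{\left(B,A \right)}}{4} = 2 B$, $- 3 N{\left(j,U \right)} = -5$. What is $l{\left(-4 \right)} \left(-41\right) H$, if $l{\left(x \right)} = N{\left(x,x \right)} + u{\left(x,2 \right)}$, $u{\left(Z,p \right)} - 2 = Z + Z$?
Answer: $-2132$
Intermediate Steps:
$N{\left(j,U \right)} = \frac{5}{3}$ ($N{\left(j,U \right)} = \left(- \frac{1}{3}\right) \left(-5\right) = \frac{5}{3}$)
$u{\left(Z,p \right)} = 2 + 2 Z$ ($u{\left(Z,p \right)} = 2 + \left(Z + Z\right) = 2 + 2 Z$)
$R{\left(B,A \right)} = - 8 B$ ($R{\left(B,A \right)} = - 4 \cdot 2 B = - 8 B$)
$l{\left(x \right)} = \frac{11}{3} + 2 x$ ($l{\left(x \right)} = \frac{5}{3} + \left(2 + 2 x\right) = \frac{11}{3} + 2 x$)
$H = -12$ ($H = \left(15 - 11\right) - 16 = 4 - 16 = -12$)
$l{\left(-4 \right)} \left(-41\right) H = \left(\frac{11}{3} + 2 \left(-4\right)\right) \left(-41\right) \left(-12\right) = \left(\frac{11}{3} - 8\right) \left(-41\right) \left(-12\right) = \left(- \frac{13}{3}\right) \left(-41\right) \left(-12\right) = \frac{533}{3} \left(-12\right) = -2132$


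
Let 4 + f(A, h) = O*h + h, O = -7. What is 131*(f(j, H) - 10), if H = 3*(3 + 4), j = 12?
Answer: -18340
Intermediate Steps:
H = 21 (H = 3*7 = 21)
f(A, h) = -4 - 6*h (f(A, h) = -4 + (-7*h + h) = -4 - 6*h)
131*(f(j, H) - 10) = 131*((-4 - 6*21) - 10) = 131*((-4 - 126) - 10) = 131*(-130 - 10) = 131*(-140) = -18340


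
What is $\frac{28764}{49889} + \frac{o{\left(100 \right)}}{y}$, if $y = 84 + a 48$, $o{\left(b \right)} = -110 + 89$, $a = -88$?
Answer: $\frac{40043543}{68846820} \approx 0.58163$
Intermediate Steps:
$o{\left(b \right)} = -21$
$y = -4140$ ($y = 84 - 4224 = -4140$)
$\frac{28764}{49889} + \frac{o{\left(100 \right)}}{y} = \frac{28764}{49889} - \frac{21}{-4140} = 28764 \cdot \frac{1}{49889} - - \frac{7}{1380} = \frac{28764}{49889} + \frac{7}{1380} = \frac{40043543}{68846820}$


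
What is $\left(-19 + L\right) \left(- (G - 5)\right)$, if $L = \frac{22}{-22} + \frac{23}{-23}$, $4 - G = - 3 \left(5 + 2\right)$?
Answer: $420$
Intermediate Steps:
$G = 25$ ($G = 4 - - 3 \left(5 + 2\right) = 4 - \left(-3\right) 7 = 4 - -21 = 4 + 21 = 25$)
$L = -2$ ($L = 22 \left(- \frac{1}{22}\right) + 23 \left(- \frac{1}{23}\right) = -1 - 1 = -2$)
$\left(-19 + L\right) \left(- (G - 5)\right) = \left(-19 - 2\right) \left(- (25 - 5)\right) = - 21 \left(\left(-1\right) 20\right) = \left(-21\right) \left(-20\right) = 420$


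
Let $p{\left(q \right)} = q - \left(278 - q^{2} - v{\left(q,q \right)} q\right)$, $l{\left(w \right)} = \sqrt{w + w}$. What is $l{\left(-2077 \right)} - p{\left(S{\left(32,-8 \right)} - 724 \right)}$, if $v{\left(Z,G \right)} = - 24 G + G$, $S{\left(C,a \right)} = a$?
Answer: $11789138 + i \sqrt{4154} \approx 1.1789 \cdot 10^{7} + 64.452 i$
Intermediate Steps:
$l{\left(w \right)} = \sqrt{2} \sqrt{w}$ ($l{\left(w \right)} = \sqrt{2 w} = \sqrt{2} \sqrt{w}$)
$v{\left(Z,G \right)} = - 23 G$
$p{\left(q \right)} = -278 + q - 22 q^{2}$ ($p{\left(q \right)} = q - \left(278 - q^{2} - - 23 q q\right) = q + \left(\left(q^{2} - 23 q^{2}\right) - 278\right) = q - \left(278 + 22 q^{2}\right) = -278 + q - 22 q^{2}$)
$l{\left(-2077 \right)} - p{\left(S{\left(32,-8 \right)} - 724 \right)} = \sqrt{2} \sqrt{-2077} - \left(-278 - 732 - 22 \left(-8 - 724\right)^{2}\right) = \sqrt{2} i \sqrt{2077} - \left(-278 - 732 - 22 \left(-8 - 724\right)^{2}\right) = i \sqrt{4154} - \left(-278 - 732 - 22 \left(-732\right)^{2}\right) = i \sqrt{4154} - \left(-278 - 732 - 11788128\right) = i \sqrt{4154} - -11789138 = i \sqrt{4154} + 11789138 = 11789138 + i \sqrt{4154}$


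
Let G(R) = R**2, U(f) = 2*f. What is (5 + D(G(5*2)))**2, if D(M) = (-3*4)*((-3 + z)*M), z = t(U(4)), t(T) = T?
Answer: 35940025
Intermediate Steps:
z = 8 (z = 2*4 = 8)
D(M) = -60*M (D(M) = (-3*4)*((-3 + 8)*M) = -60*M)
(5 + D(G(5*2)))**2 = (5 - 60*(5*2)**2)**2 = (5 - 60*10**2)**2 = (5 - 60*100)**2 = (5 - 6000)**2 = (-5995)**2 = 35940025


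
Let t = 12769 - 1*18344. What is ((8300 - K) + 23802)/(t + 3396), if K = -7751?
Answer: -39853/2179 ≈ -18.290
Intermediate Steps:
t = -5575 (t = 12769 - 18344 = -5575)
((8300 - K) + 23802)/(t + 3396) = ((8300 - 1*(-7751)) + 23802)/(-5575 + 3396) = ((8300 + 7751) + 23802)/(-2179) = (16051 + 23802)*(-1/2179) = 39853*(-1/2179) = -39853/2179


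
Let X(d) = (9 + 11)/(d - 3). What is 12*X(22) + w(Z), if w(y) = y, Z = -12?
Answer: 12/19 ≈ 0.63158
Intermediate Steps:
X(d) = 20/(-3 + d)
12*X(22) + w(Z) = 12*(20/(-3 + 22)) - 12 = 12*(20/19) - 12 = 240/19 - 12 = 12/19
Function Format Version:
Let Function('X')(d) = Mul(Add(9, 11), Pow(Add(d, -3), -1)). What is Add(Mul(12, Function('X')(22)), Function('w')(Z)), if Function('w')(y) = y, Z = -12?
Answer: Rational(12, 19) ≈ 0.63158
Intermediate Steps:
Function('X')(d) = Mul(20, Pow(Add(-3, d), -1))
Add(Mul(12, Function('X')(22)), Function('w')(Z)) = Add(Mul(12, Mul(20, Pow(Add(-3, 22), -1))), -12) = Add(Mul(12, Mul(20, Pow(19, -1))), -12) = Add(Mul(12, Mul(20, Rational(1, 19))), -12) = Add(Mul(12, Rational(20, 19)), -12) = Add(Rational(240, 19), -12) = Rational(12, 19)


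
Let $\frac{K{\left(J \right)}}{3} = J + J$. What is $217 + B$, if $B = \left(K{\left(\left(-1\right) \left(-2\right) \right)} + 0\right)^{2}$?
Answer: $361$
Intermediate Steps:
$K{\left(J \right)} = 6 J$ ($K{\left(J \right)} = 3 \left(J + J\right) = 3 \cdot 2 J = 6 J$)
$B = 144$ ($B = \left(6 \left(\left(-1\right) \left(-2\right)\right) + 0\right)^{2} = \left(6 \cdot 2 + 0\right)^{2} = \left(12 + 0\right)^{2} = 12^{2} = 144$)
$217 + B = 217 + 144 = 361$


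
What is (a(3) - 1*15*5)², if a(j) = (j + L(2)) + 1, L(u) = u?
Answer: 4761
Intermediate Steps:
a(j) = 3 + j (a(j) = (j + 2) + 1 = (2 + j) + 1 = 3 + j)
(a(3) - 1*15*5)² = ((3 + 3) - 1*15*5)² = (6 - 15*5)² = (6 - 75)² = (-69)² = 4761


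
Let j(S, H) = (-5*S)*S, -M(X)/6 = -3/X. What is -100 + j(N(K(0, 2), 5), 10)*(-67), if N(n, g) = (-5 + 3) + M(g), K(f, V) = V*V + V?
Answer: 3788/5 ≈ 757.60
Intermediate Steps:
K(f, V) = V + V**2 (K(f, V) = V**2 + V = V + V**2)
M(X) = 18/X (M(X) = -(-18)/X = 18/X)
N(n, g) = -2 + 18/g (N(n, g) = (-5 + 3) + 18/g = -2 + 18/g)
j(S, H) = -5*S**2
-100 + j(N(K(0, 2), 5), 10)*(-67) = -100 - 5*(-2 + 18/5)**2*(-67) = -100 - 5*(8/5)**2*(-67) = -100 - 5*64/25*(-67) = -100 - 64/5*(-67) = -100 + 4288/5 = 3788/5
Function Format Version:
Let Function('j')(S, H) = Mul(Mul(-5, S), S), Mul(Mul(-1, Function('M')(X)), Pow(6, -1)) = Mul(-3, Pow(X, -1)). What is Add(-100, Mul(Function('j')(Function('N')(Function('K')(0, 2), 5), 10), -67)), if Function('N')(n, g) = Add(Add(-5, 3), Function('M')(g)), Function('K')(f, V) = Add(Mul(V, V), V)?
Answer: Rational(3788, 5) ≈ 757.60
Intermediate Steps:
Function('K')(f, V) = Add(V, Pow(V, 2)) (Function('K')(f, V) = Add(Pow(V, 2), V) = Add(V, Pow(V, 2)))
Function('M')(X) = Mul(18, Pow(X, -1)) (Function('M')(X) = Mul(-6, Mul(-3, Pow(X, -1))) = Mul(18, Pow(X, -1)))
Function('N')(n, g) = Add(-2, Mul(18, Pow(g, -1))) (Function('N')(n, g) = Add(Add(-5, 3), Mul(18, Pow(g, -1))) = Add(-2, Mul(18, Pow(g, -1))))
Function('j')(S, H) = Mul(-5, Pow(S, 2))
Add(-100, Mul(Function('j')(Function('N')(Function('K')(0, 2), 5), 10), -67)) = Add(-100, Mul(Mul(-5, Pow(Add(-2, Mul(18, Pow(5, -1))), 2)), -67)) = Add(-100, Mul(Mul(-5, Pow(Add(-2, Mul(18, Rational(1, 5))), 2)), -67)) = Add(-100, Mul(Mul(-5, Pow(Add(-2, Rational(18, 5)), 2)), -67)) = Add(-100, Mul(Mul(-5, Pow(Rational(8, 5), 2)), -67)) = Add(-100, Mul(Mul(-5, Rational(64, 25)), -67)) = Add(-100, Mul(Rational(-64, 5), -67)) = Add(-100, Rational(4288, 5)) = Rational(3788, 5)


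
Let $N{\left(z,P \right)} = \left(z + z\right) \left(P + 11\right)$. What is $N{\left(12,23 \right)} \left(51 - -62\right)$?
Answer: $92208$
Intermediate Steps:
$N{\left(z,P \right)} = 2 z \left(11 + P\right)$
$N{\left(12,23 \right)} \left(51 - -62\right) = 2 \cdot 12 \left(11 + 23\right) \left(51 - -62\right) = 2 \cdot 12 \cdot 34 \left(51 + 62\right) = 816 \cdot 113 = 92208$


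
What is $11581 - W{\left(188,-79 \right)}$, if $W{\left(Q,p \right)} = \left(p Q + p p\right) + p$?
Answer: $20271$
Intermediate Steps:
$W{\left(Q,p \right)} = p + p^{2} + Q p$ ($W{\left(Q,p \right)} = \left(Q p + p^{2}\right) + p = \left(p^{2} + Q p\right) + p = p + p^{2} + Q p$)
$11581 - W{\left(188,-79 \right)} = 11581 - - 79 \left(1 + 188 - 79\right) = 11581 - \left(-79\right) 110 = 11581 - -8690 = 11581 + 8690 = 20271$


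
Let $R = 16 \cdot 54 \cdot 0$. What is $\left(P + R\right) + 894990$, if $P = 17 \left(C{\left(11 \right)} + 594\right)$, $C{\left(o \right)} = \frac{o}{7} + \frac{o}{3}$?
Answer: $\frac{19008718}{21} \approx 9.0518 \cdot 10^{5}$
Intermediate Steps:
$R = 0$ ($R = 864 \cdot 0 = 0$)
$C{\left(o \right)} = \frac{10 o}{21}$ ($C{\left(o \right)} = o \frac{1}{7} + o \frac{1}{3} = \frac{o}{7} + \frac{o}{3} = \frac{10 o}{21}$)
$P = \frac{213928}{21}$ ($P = 17 \left(\frac{10}{21} \cdot 11 + 594\right) = 17 \left(\frac{110}{21} + 594\right) = 17 \cdot \frac{12584}{21} = \frac{213928}{21} \approx 10187.0$)
$\left(P + R\right) + 894990 = \left(\frac{213928}{21} + 0\right) + 894990 = \frac{213928}{21} + 894990 = \frac{19008718}{21}$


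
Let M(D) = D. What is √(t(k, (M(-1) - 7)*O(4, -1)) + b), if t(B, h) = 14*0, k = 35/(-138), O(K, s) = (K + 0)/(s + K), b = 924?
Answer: 2*√231 ≈ 30.397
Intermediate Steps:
O(K, s) = K/(K + s)
k = -35/138 (k = 35*(-1/138) = -35/138 ≈ -0.25362)
t(B, h) = 0
√(t(k, (M(-1) - 7)*O(4, -1)) + b) = √(0 + 924) = √924 = 2*√231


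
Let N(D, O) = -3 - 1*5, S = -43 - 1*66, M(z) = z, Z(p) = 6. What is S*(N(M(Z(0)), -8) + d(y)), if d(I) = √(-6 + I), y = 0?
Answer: 872 - 109*I*√6 ≈ 872.0 - 266.99*I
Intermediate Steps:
S = -109 (S = -43 - 66 = -109)
N(D, O) = -8 (N(D, O) = -3 - 5 = -8)
S*(N(M(Z(0)), -8) + d(y)) = -109*(-8 + √(-6 + 0)) = -109*(-8 + √(-6)) = -109*(-8 + I*√6) = 872 - 109*I*√6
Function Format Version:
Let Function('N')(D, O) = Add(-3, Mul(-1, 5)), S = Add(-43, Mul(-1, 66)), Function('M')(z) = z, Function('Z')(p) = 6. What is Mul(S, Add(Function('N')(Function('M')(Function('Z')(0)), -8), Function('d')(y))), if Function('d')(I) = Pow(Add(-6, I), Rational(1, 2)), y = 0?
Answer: Add(872, Mul(-109, I, Pow(6, Rational(1, 2)))) ≈ Add(872.00, Mul(-266.99, I))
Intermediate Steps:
S = -109 (S = Add(-43, -66) = -109)
Function('N')(D, O) = -8 (Function('N')(D, O) = Add(-3, -5) = -8)
Mul(S, Add(Function('N')(Function('M')(Function('Z')(0)), -8), Function('d')(y))) = Mul(-109, Add(-8, Pow(Add(-6, 0), Rational(1, 2)))) = Mul(-109, Add(-8, Pow(-6, Rational(1, 2)))) = Mul(-109, Add(-8, Mul(I, Pow(6, Rational(1, 2))))) = Add(872, Mul(-109, I, Pow(6, Rational(1, 2))))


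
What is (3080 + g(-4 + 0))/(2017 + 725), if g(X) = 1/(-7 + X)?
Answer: 11293/10054 ≈ 1.1232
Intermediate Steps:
(3080 + g(-4 + 0))/(2017 + 725) = (3080 + 1/(-7 + (-4 + 0)))/(2017 + 725) = (3080 + 1/(-7 - 4))/2742 = (3080 + 1/(-11))*(1/2742) = (3080 - 1/11)*(1/2742) = (33879/11)*(1/2742) = 11293/10054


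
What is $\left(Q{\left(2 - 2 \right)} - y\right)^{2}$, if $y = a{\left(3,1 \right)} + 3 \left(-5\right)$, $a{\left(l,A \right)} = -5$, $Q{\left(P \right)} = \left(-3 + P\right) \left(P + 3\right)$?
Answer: $121$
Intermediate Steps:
$Q{\left(P \right)} = \left(-3 + P\right) \left(3 + P\right)$
$y = -20$ ($y = -5 + 3 \left(-5\right) = -5 - 15 = -20$)
$\left(Q{\left(2 - 2 \right)} - y\right)^{2} = \left(\left(-9 + \left(2 - 2\right)^{2}\right) - -20\right)^{2} = \left(\left(-9 + 0^{2}\right) + 20\right)^{2} = \left(\left(-9 + 0\right) + 20\right)^{2} = \left(-9 + 20\right)^{2} = 11^{2} = 121$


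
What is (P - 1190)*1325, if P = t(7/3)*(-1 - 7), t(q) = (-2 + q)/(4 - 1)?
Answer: -14201350/9 ≈ -1.5779e+6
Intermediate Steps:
t(q) = -⅔ + q/3 (t(q) = (-2 + q)/3 = (-2 + q)*(⅓) = -⅔ + q/3)
P = -8/9 (P = (-⅔ + (7/3)/3)*(-1 - 7) = (-⅔ + (7*(⅓))/3)*(-8) = (-⅔ + (⅓)*(7/3))*(-8) = (-⅔ + 7/9)*(-8) = (⅑)*(-8) = -8/9 ≈ -0.88889)
(P - 1190)*1325 = (-8/9 - 1190)*1325 = -10718/9*1325 = -14201350/9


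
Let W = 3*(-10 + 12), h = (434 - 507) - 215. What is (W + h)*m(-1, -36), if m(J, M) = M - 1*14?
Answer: 14100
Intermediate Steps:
m(J, M) = -14 + M (m(J, M) = M - 14 = -14 + M)
h = -288 (h = -73 - 215 = -288)
W = 6 (W = 3*2 = 6)
(W + h)*m(-1, -36) = (6 - 288)*(-14 - 36) = -282*(-50) = 14100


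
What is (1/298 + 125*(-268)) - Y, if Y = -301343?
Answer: 79817215/298 ≈ 2.6784e+5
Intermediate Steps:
(1/298 + 125*(-268)) - Y = (1/298 + 125*(-268)) - 1*(-301343) = (1/298 - 33500) + 301343 = -9982999/298 + 301343 = 79817215/298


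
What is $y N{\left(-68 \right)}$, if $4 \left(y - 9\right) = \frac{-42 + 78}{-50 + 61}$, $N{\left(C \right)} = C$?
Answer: $- \frac{7344}{11} \approx -667.64$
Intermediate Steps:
$y = \frac{108}{11}$ ($y = 9 + \frac{\left(-42 + 78\right) \frac{1}{-50 + 61}}{4} = 9 + \frac{36 \cdot \frac{1}{11}}{4} = 9 + \frac{1}{4} \cdot \frac{36}{11} = 9 + \frac{9}{11} = \frac{108}{11} \approx 9.8182$)
$y N{\left(-68 \right)} = \frac{108}{11} \left(-68\right) = - \frac{7344}{11}$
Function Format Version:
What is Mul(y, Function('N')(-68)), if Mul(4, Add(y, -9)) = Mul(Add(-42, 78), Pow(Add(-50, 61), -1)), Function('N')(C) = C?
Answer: Rational(-7344, 11) ≈ -667.64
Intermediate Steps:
y = Rational(108, 11) (y = Add(9, Mul(Rational(1, 4), Mul(Add(-42, 78), Pow(Add(-50, 61), -1)))) = Add(9, Mul(Rational(1, 4), Mul(36, Pow(11, -1)))) = Add(9, Mul(Rational(1, 4), Mul(36, Rational(1, 11)))) = Add(9, Mul(Rational(1, 4), Rational(36, 11))) = Add(9, Rational(9, 11)) = Rational(108, 11) ≈ 9.8182)
Mul(y, Function('N')(-68)) = Mul(Rational(108, 11), -68) = Rational(-7344, 11)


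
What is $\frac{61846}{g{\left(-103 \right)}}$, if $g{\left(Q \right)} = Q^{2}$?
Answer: $\frac{61846}{10609} \approx 5.8296$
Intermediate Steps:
$\frac{61846}{g{\left(-103 \right)}} = \frac{61846}{\left(-103\right)^{2}} = \frac{61846}{10609}$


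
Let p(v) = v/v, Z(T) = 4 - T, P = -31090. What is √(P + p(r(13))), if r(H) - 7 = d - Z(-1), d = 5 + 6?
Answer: I*√31089 ≈ 176.32*I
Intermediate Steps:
d = 11
r(H) = 13 (r(H) = 7 + (11 - (4 - 1*(-1))) = 7 + (11 - (4 + 1)) = 7 + (11 - 1*5) = 7 + (11 - 5) = 7 + 6 = 13)
p(v) = 1
√(P + p(r(13))) = √(-31090 + 1) = √(-31089) = I*√31089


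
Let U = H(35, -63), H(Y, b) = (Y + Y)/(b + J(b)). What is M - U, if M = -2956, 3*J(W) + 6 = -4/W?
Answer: -36289406/12281 ≈ -2954.9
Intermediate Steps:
J(W) = -2 - 4/(3*W) (J(W) = -2 + (-4/W)/3 = -2 - 4/(3*W))
H(Y, b) = 2*Y/(-2 + b - 4/(3*b)) (H(Y, b) = (Y + Y)/(b + (-2 - 4/(3*b))) = (2*Y)/(-2 + b - 4/(3*b)) = 2*Y/(-2 + b - 4/(3*b)))
U = -13230/12281 (U = -6*35*(-63)/(4 - 3*(-63)*(-2 - 63)) = -6*35*(-63)/(4 - 3*(-63)*(-65)) = -6*35*(-63)/(4 - 12285) = -6*35*(-63)/(-12281) = -6*35*(-63)*(-1/12281) = -13230/12281 ≈ -1.0773)
M - U = -2956 - 1*(-13230/12281) = -2956 + 13230/12281 = -36289406/12281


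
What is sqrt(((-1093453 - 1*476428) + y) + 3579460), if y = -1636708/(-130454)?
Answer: sqrt(8549930881662649)/65227 ≈ 1417.6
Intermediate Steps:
y = 818354/65227 (y = -1636708*(-1/130454) = 818354/65227 ≈ 12.546)
sqrt(((-1093453 - 1*476428) + y) + 3579460) = sqrt(((-1093453 - 1*476428) + 818354/65227) + 3579460) = sqrt(((-1093453 - 476428) + 818354/65227) + 3579460) = sqrt((-1569881 + 818354/65227) + 3579460) = sqrt(-102397809633/65227 + 3579460) = sqrt(131079627787/65227) = sqrt(8549930881662649)/65227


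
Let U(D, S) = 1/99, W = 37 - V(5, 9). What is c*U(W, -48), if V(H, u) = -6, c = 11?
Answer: 1/9 ≈ 0.11111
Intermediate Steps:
W = 43 (W = 37 - 1*(-6) = 37 + 6 = 43)
U(D, S) = 1/99
c*U(W, -48) = 11*(1/99) = 1/9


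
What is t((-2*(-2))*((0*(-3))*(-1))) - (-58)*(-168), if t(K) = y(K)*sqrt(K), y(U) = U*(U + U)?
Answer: -9744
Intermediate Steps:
y(U) = 2*U**2 (y(U) = U*(2*U) = 2*U**2)
t(K) = 2*K**(5/2) (t(K) = (2*K**2)*sqrt(K) = 2*K**(5/2))
t((-2*(-2))*((0*(-3))*(-1))) - (-58)*(-168) = 2*((-2*(-2))*((0*(-3))*(-1)))**(5/2) - (-58)*(-168) = 2*(4*(0*(-1)))**(5/2) - 1*9744 = 2*(4*0)**(5/2) - 9744 = 2*0**(5/2) - 9744 = 2*0 - 9744 = 0 - 9744 = -9744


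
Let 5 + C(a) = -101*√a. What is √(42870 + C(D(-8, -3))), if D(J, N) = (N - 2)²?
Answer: 2*√10590 ≈ 205.82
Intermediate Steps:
D(J, N) = (-2 + N)²
C(a) = -5 - 101*√a
√(42870 + C(D(-8, -3))) = √(42870 + (-5 - 101*√((-2 - 3)²))) = √(42870 + (-5 - 101*√((-5)²))) = √(42870 + (-5 - 101*√25)) = √(42870 + (-5 - 101*5)) = √(42870 + (-5 - 505)) = √(42870 - 510) = √42360 = 2*√10590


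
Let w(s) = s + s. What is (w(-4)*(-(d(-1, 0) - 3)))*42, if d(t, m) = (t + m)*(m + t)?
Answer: -672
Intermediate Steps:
w(s) = 2*s
d(t, m) = (m + t)**2 (d(t, m) = (m + t)*(m + t) = (m + t)**2)
(w(-4)*(-(d(-1, 0) - 3)))*42 = ((2*(-4))*(-((0 - 1)**2 - 3)))*42 = -(-8)*((-1)**2 - 3)*42 = -(-8)*(1 - 3)*42 = -(-8)*(-2)*42 = -8*2*42 = -16*42 = -672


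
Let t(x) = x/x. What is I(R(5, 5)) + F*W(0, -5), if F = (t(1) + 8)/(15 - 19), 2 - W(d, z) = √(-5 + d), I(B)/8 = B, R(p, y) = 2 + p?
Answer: 103/2 + 9*I*√5/4 ≈ 51.5 + 5.0312*I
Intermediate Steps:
t(x) = 1
I(B) = 8*B
W(d, z) = 2 - √(-5 + d)
F = -9/4 (F = (1 + 8)/(15 - 19) = 9/(-4) = 9*(-¼) = -9/4 ≈ -2.2500)
I(R(5, 5)) + F*W(0, -5) = 8*(2 + 5) - 9*(2 - √(-5 + 0))/4 = 8*7 - 9*(2 - √(-5))/4 = 56 - 9*(2 - I*√5)/4 = 56 + (-9/2 + 9*I*√5/4) = 103/2 + 9*I*√5/4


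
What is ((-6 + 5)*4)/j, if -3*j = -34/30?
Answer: -180/17 ≈ -10.588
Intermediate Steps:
j = 17/45 (j = -(-34)/(3*30) = -⅓*(-17/15) = 17/45 ≈ 0.37778)
((-6 + 5)*4)/j = ((-6 + 5)*4)/(17/45) = -1*4*(45/17) = -4*45/17 = -180/17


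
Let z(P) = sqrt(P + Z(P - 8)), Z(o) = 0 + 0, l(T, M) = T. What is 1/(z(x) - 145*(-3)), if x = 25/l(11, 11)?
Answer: 957/416290 - sqrt(11)/416290 ≈ 0.0022909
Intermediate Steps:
Z(o) = 0
x = 25/11 ≈ 2.2727
z(P) = sqrt(P) (z(P) = sqrt(P + 0) = sqrt(P))
1/(z(x) - 145*(-3)) = 1/(sqrt(25/11) - 145*(-3)) = 1/(5*sqrt(11)/11 + 435) = 1/(435 + 5*sqrt(11)/11)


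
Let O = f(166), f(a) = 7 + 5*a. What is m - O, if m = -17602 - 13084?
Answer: -31523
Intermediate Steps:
m = -30686
O = 837 (O = 7 + 5*166 = 7 + 830 = 837)
m - O = -30686 - 1*837 = -30686 - 837 = -31523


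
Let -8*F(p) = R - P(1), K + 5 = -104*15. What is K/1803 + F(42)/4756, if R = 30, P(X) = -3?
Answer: -59604619/68600544 ≈ -0.86887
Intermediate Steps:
K = -1565 (K = -5 - 104*15 = -5 - 1560 = -1565)
F(p) = -33/8 (F(p) = -(30 - 1*(-3))/8 = -(30 + 3)/8 = -⅛*33 = -33/8)
K/1803 + F(42)/4756 = -1565/1803 - 33/8/4756 = -1565*1/1803 - 33/8*1/4756 = -1565/1803 - 33/38048 = -59604619/68600544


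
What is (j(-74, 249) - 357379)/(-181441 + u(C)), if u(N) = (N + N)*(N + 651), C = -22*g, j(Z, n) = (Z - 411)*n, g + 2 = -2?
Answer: 478144/51377 ≈ 9.3066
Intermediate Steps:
g = -4 (g = -2 - 2 = -4)
j(Z, n) = n*(-411 + Z) (j(Z, n) = (-411 + Z)*n = n*(-411 + Z))
C = 88 (C = -22*(-4) = 88)
u(N) = 2*N*(651 + N) (u(N) = (2*N)*(651 + N) = 2*N*(651 + N))
(j(-74, 249) - 357379)/(-181441 + u(C)) = (249*(-411 - 74) - 357379)/(-181441 + 2*88*(651 + 88)) = (249*(-485) - 357379)/(-181441 + 2*88*739) = (-120765 - 357379)/(-181441 + 130064) = -478144/(-51377) = -478144*(-1/51377) = 478144/51377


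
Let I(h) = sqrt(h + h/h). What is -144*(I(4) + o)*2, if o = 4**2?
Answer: -4608 - 288*sqrt(5) ≈ -5252.0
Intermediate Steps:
o = 16
I(h) = sqrt(1 + h) (I(h) = sqrt(h + 1) = sqrt(1 + h))
-144*(I(4) + o)*2 = -144*(sqrt(1 + 4) + 16)*2 = -144*(sqrt(5) + 16)*2 = -144*(16 + sqrt(5))*2 = -144*(32 + 2*sqrt(5)) = -4608 - 288*sqrt(5)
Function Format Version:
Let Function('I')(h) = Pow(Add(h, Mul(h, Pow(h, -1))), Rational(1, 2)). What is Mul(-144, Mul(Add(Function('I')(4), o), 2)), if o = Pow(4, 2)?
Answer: Add(-4608, Mul(-288, Pow(5, Rational(1, 2)))) ≈ -5252.0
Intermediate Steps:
o = 16
Function('I')(h) = Pow(Add(1, h), Rational(1, 2)) (Function('I')(h) = Pow(Add(h, 1), Rational(1, 2)) = Pow(Add(1, h), Rational(1, 2)))
Mul(-144, Mul(Add(Function('I')(4), o), 2)) = Mul(-144, Mul(Add(Pow(Add(1, 4), Rational(1, 2)), 16), 2)) = Mul(-144, Mul(Add(Pow(5, Rational(1, 2)), 16), 2)) = Mul(-144, Mul(Add(16, Pow(5, Rational(1, 2))), 2)) = Mul(-144, Add(32, Mul(2, Pow(5, Rational(1, 2))))) = Add(-4608, Mul(-288, Pow(5, Rational(1, 2))))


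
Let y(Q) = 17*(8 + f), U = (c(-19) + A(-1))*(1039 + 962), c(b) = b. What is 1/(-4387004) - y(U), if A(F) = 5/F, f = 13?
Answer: -1566160429/4387004 ≈ -357.00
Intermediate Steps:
U = -48024 (U = (-19 + 5/(-1))*(1039 + 962) = (-19 + 5*(-1))*2001 = (-19 - 5)*2001 = -24*2001 = -48024)
y(Q) = 357 (y(Q) = 17*(8 + 13) = 17*21 = 357)
1/(-4387004) - y(U) = 1/(-4387004) - 1*357 = -1/4387004 - 357 = -1566160429/4387004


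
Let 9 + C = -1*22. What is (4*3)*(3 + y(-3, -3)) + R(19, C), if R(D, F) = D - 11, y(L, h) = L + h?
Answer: -28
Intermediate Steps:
C = -31 (C = -9 - 1*22 = -9 - 22 = -31)
R(D, F) = -11 + D
(4*3)*(3 + y(-3, -3)) + R(19, C) = (4*3)*(3 + (-3 - 3)) + (-11 + 19) = 12*(3 - 6) + 8 = 12*(-3) + 8 = -36 + 8 = -28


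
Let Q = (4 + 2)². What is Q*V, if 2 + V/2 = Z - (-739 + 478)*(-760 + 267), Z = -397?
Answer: -9293184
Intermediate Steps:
Q = 36 (Q = 6² = 36)
V = -258144 (V = -4 + 2*(-397 - (-739 + 478)*(-760 + 267)) = -4 + 2*(-397 - (-261)*(-493)) = -4 + 2*(-397 - 1*128673) = -4 + 2*(-397 - 128673) = -4 + 2*(-129070) = -4 - 258140 = -258144)
Q*V = 36*(-258144) = -9293184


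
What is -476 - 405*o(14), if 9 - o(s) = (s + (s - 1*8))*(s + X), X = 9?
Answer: 182179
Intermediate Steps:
o(s) = 9 - (-8 + 2*s)*(9 + s) (o(s) = 9 - (s + (s - 1*8))*(s + 9) = 9 - (s + (s - 8))*(9 + s) = 9 - (s + (-8 + s))*(9 + s) = 9 - (-8 + 2*s)*(9 + s))
-476 - 405*o(14) = -476 - 405*(81 - 10*14 - 2*14**2) = -476 - 405*(81 - 140 - 2*196) = -476 - 405*(81 - 140 - 392) = -476 - 405*(-451) = -476 + 182655 = 182179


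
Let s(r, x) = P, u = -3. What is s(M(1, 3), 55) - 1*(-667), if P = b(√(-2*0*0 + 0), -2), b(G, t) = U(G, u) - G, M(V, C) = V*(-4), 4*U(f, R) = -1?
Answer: 2667/4 ≈ 666.75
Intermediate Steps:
U(f, R) = -¼ (U(f, R) = (¼)*(-1) = -¼)
M(V, C) = -4*V
b(G, t) = -¼ - G
P = -¼ (P = -¼ - √(-2*0*0 + 0) = -¼ - √(0*0 + 0) = -¼ - √(0 + 0) = -¼ - √0 = -¼ - 1*0 = -¼ + 0 = -¼ ≈ -0.25000)
s(r, x) = -¼
s(M(1, 3), 55) - 1*(-667) = -¼ - 1*(-667) = -¼ + 667 = 2667/4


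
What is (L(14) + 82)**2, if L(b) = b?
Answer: 9216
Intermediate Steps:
(L(14) + 82)**2 = (14 + 82)**2 = 96**2 = 9216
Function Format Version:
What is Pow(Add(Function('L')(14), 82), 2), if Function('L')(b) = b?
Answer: 9216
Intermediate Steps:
Pow(Add(Function('L')(14), 82), 2) = Pow(Add(14, 82), 2) = Pow(96, 2) = 9216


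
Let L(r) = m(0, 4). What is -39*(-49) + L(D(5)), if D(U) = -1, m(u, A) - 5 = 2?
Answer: 1918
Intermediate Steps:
m(u, A) = 7 (m(u, A) = 5 + 2 = 7)
L(r) = 7
-39*(-49) + L(D(5)) = -39*(-49) + 7 = 1911 + 7 = 1918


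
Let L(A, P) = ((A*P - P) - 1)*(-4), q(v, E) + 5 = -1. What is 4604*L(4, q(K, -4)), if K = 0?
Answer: 349904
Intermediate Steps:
q(v, E) = -6 (q(v, E) = -5 - 1 = -6)
L(A, P) = 4 + 4*P - 4*A*P (L(A, P) = ((-P + A*P) - 1)*(-4) = (-1 - P + A*P)*(-4) = 4 + 4*P - 4*A*P)
4604*L(4, q(K, -4)) = 4604*(4 + 4*(-6) - 4*4*(-6)) = 4604*(4 - 24 + 96) = 4604*76 = 349904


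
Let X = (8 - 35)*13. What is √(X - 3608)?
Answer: I*√3959 ≈ 62.921*I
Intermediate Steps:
X = -351 (X = -27*13 = -351)
√(X - 3608) = √(-351 - 3608) = √(-3959) = I*√3959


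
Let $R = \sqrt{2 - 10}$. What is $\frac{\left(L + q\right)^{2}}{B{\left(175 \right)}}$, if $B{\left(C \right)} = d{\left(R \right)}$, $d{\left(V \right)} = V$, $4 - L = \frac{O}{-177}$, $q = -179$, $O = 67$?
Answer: $- \frac{238826116 i \sqrt{2}}{31329} \approx - 10781.0 i$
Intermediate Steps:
$R = 2 i \sqrt{2}$ ($R = \sqrt{-8} = 2 i \sqrt{2} \approx 2.8284 i$)
$L = \frac{775}{177}$ ($L = 4 - \frac{67}{-177} = 4 - 67 \left(- \frac{1}{177}\right) = 4 - - \frac{67}{177} = 4 + \frac{67}{177} = \frac{775}{177} \approx 4.3785$)
$B{\left(C \right)} = 2 i \sqrt{2}$
$\frac{\left(L + q\right)^{2}}{B{\left(175 \right)}} = \frac{\left(\frac{775}{177} - 179\right)^{2}}{2 i \sqrt{2}} = \left(- \frac{30908}{177}\right)^{2} \left(- \frac{i \sqrt{2}}{4}\right) = \frac{955304464 \left(- \frac{i \sqrt{2}}{4}\right)}{31329} = - \frac{238826116 i \sqrt{2}}{31329}$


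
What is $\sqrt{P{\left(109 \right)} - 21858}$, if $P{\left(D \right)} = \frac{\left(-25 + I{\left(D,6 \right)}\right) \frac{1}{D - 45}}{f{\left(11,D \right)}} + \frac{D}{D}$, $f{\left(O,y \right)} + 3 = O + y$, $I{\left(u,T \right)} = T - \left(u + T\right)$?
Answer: $\frac{5 i \sqrt{85105982}}{312} \approx 147.84 i$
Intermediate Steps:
$I{\left(u,T \right)} = - u$ ($I{\left(u,T \right)} = T - \left(T + u\right) = - u$)
$f{\left(O,y \right)} = -3 + O + y$ ($f{\left(O,y \right)} = -3 + \left(O + y\right) = -3 + O + y$)
$P{\left(D \right)} = 1 + \frac{-25 - D}{\left(-45 + D\right) \left(8 + D\right)}$ ($P{\left(D \right)} = \frac{\left(-25 - D\right) \frac{1}{D - 45}}{-3 + 11 + D} + \frac{D}{D} = \frac{\left(-25 - D\right) \frac{1}{-45 + D}}{8 + D} + 1 = \frac{\frac{1}{-45 + D} \left(-25 - D\right)}{8 + D} + 1 = \frac{-25 - D}{\left(-45 + D\right) \left(8 + D\right)} + 1 = 1 + \frac{-25 - D}{\left(-45 + D\right) \left(8 + D\right)}$)
$\sqrt{P{\left(109 \right)} - 21858} = \sqrt{\frac{-385 - 5014 + 109 \left(8 + 109\right)}{\left(-45 + 109\right) \left(8 + 109\right)} - 21858} = \sqrt{\frac{-385 - 5014 + 109 \cdot 117}{64 \cdot 117} - 21858} = \sqrt{\frac{1}{64} \cdot \frac{1}{117} \left(-385 - 5014 + 12753\right) - 21858} = \sqrt{\frac{1}{64} \cdot \frac{1}{117} \cdot 7354 - 21858} = \sqrt{\frac{3677}{3744} - 21858} = \sqrt{- \frac{81832675}{3744}} = \frac{5 i \sqrt{85105982}}{312}$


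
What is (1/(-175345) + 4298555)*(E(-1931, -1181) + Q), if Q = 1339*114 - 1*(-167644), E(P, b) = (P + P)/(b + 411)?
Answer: 92945161003091843394/67507825 ≈ 1.3768e+12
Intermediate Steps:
E(P, b) = 2*P/(411 + b) (E(P, b) = (2*P)/(411 + b) = 2*P/(411 + b))
Q = 320290 (Q = 152646 + 167644 = 320290)
(1/(-175345) + 4298555)*(E(-1931, -1181) + Q) = (1/(-175345) + 4298555)*(2*(-1931)/(411 - 1181) + 320290) = (-1/175345 + 4298555)*(2*(-1931)/(-770) + 320290) = 753730126474*(2*(-1931)*(-1/770) + 320290)/175345 = 753730126474*(1931/385 + 320290)/175345 = (753730126474/175345)*(123313581/385) = 92945161003091843394/67507825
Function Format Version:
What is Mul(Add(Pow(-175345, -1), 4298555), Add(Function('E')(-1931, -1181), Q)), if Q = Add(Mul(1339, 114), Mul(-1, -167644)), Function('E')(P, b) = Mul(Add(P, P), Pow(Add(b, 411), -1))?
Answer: Rational(92945161003091843394, 67507825) ≈ 1.3768e+12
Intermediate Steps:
Function('E')(P, b) = Mul(2, P, Pow(Add(411, b), -1)) (Function('E')(P, b) = Mul(Mul(2, P), Pow(Add(411, b), -1)) = Mul(2, P, Pow(Add(411, b), -1)))
Q = 320290 (Q = Add(152646, 167644) = 320290)
Mul(Add(Pow(-175345, -1), 4298555), Add(Function('E')(-1931, -1181), Q)) = Mul(Add(Pow(-175345, -1), 4298555), Add(Mul(2, -1931, Pow(Add(411, -1181), -1)), 320290)) = Mul(Add(Rational(-1, 175345), 4298555), Add(Mul(2, -1931, Pow(-770, -1)), 320290)) = Mul(Rational(753730126474, 175345), Add(Mul(2, -1931, Rational(-1, 770)), 320290)) = Mul(Rational(753730126474, 175345), Add(Rational(1931, 385), 320290)) = Mul(Rational(753730126474, 175345), Rational(123313581, 385)) = Rational(92945161003091843394, 67507825)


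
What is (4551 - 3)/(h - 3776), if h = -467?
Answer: -4548/4243 ≈ -1.0719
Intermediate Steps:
(4551 - 3)/(h - 3776) = (4551 - 3)/(-467 - 3776) = 4548/(-4243) = 4548*(-1/4243) = -4548/4243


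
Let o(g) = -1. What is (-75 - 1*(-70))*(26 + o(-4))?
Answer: -125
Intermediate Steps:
(-75 - 1*(-70))*(26 + o(-4)) = (-75 - 1*(-70))*(26 - 1) = (-75 + 70)*25 = -5*25 = -125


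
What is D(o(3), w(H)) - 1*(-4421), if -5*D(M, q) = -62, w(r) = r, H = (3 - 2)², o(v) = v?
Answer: 22167/5 ≈ 4433.4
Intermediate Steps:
H = 1 (H = 1² = 1)
D(M, q) = 62/5 (D(M, q) = -⅕*(-62) = 62/5)
D(o(3), w(H)) - 1*(-4421) = 62/5 - 1*(-4421) = 62/5 + 4421 = 22167/5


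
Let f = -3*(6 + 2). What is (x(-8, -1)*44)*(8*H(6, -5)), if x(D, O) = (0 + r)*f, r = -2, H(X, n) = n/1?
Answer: -84480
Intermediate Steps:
H(X, n) = n (H(X, n) = n*1 = n)
f = -24 (f = -3*8 = -24)
x(D, O) = 48 (x(D, O) = (0 - 2)*(-24) = -2*(-24) = 48)
(x(-8, -1)*44)*(8*H(6, -5)) = (48*44)*(8*(-5)) = 2112*(-40) = -84480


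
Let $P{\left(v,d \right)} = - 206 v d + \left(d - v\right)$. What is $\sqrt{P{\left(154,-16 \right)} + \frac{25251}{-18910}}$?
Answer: $\frac{\sqrt{181444730676990}}{18910} \approx 712.33$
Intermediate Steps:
$P{\left(v,d \right)} = d - v - 206 d v$ ($P{\left(v,d \right)} = - 206 d v + \left(d - v\right) = d - v - 206 d v$)
$\sqrt{P{\left(154,-16 \right)} + \frac{25251}{-18910}} = \sqrt{\left(-16 - 154 - \left(-3296\right) 154\right) + \frac{25251}{-18910}} = \sqrt{\left(-16 - 154 + 507584\right) + 25251 \left(- \frac{1}{18910}\right)} = \sqrt{507414 - \frac{25251}{18910}} = \sqrt{\frac{9595173489}{18910}} = \frac{\sqrt{181444730676990}}{18910}$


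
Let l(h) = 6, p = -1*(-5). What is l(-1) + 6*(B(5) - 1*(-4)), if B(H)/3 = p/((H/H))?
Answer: 120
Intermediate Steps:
p = 5
B(H) = 15 (B(H) = 3*(5/((H/H))) = 3*(5/1) = 3*(5*1) = 3*5 = 15)
l(-1) + 6*(B(5) - 1*(-4)) = 6 + 6*(15 - 1*(-4)) = 6 + 6*(15 + 4) = 6 + 6*19 = 6 + 114 = 120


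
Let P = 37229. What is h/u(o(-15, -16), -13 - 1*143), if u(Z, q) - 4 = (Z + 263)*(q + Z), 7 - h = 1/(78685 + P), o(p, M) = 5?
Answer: -811397/4690344096 ≈ -0.00017299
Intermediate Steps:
h = 811397/115914 (h = 7 - 1/(78685 + 37229) = 7 - 1/115914 = 811397/115914 ≈ 7.0000)
u(Z, q) = 4 + (263 + Z)*(Z + q) (u(Z, q) = 4 + (Z + 263)*(q + Z) = 4 + (263 + Z)*(Z + q))
h/u(o(-15, -16), -13 - 1*143) = 811397/(115914*(4 + 5² + 263*5 + 263*(-13 - 1*143) + 5*(-13 - 1*143))) = 811397/(115914*(4 + 25 + 1315 + 263*(-13 - 143) + 5*(-13 - 143))) = 811397/(115914*(4 + 25 + 1315 + 263*(-156) + 5*(-156))) = 811397/(115914*(4 + 25 + 1315 - 41028 - 780)) = (811397/115914)/(-40464) = (811397/115914)*(-1/40464) = -811397/4690344096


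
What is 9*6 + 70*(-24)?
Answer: -1626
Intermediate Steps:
9*6 + 70*(-24) = 54 - 1680 = -1626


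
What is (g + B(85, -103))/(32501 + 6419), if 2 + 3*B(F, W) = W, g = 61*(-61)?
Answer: -939/9730 ≈ -0.096506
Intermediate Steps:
g = -3721
B(F, W) = -2/3 + W/3
(g + B(85, -103))/(32501 + 6419) = (-3721 + (-2/3 + (1/3)*(-103)))/(32501 + 6419) = (-3721 + (-2/3 - 103/3))/38920 = (-3721 - 35)*(1/38920) = -3756*1/38920 = -939/9730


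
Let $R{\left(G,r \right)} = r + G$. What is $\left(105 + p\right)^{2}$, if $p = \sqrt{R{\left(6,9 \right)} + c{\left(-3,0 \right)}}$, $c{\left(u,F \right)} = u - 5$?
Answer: $\left(105 + \sqrt{7}\right)^{2} \approx 11588.0$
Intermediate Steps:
$R{\left(G,r \right)} = G + r$
$c{\left(u,F \right)} = -5 + u$
$p = \sqrt{7}$ ($p = \sqrt{\left(6 + 9\right) - 8} = \sqrt{15 - 8} = \sqrt{7} \approx 2.6458$)
$\left(105 + p\right)^{2} = \left(105 + \sqrt{7}\right)^{2}$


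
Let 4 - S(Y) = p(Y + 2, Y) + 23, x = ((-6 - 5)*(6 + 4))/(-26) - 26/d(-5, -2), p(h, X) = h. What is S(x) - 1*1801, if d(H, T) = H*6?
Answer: -356284/195 ≈ -1827.1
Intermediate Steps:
d(H, T) = 6*H
x = 994/195 (x = ((-6 - 5)*(6 + 4))/(-26) - 26/(6*(-5)) = -11*10*(-1/26) - 26/(-30) = -110*(-1/26) - 26*(-1/30) = 55/13 + 13/15 = 994/195 ≈ 5.0974)
S(Y) = -21 - Y (S(Y) = 4 - ((Y + 2) + 23) = 4 - ((2 + Y) + 23) = 4 - (25 + Y) = 4 + (-25 - Y) = -21 - Y)
S(x) - 1*1801 = (-21 - 1*994/195) - 1*1801 = (-21 - 994/195) - 1801 = -5089/195 - 1801 = -356284/195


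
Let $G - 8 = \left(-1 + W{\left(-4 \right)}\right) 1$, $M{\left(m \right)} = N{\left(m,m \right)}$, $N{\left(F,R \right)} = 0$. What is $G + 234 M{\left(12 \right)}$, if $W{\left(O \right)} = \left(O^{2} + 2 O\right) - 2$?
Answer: $13$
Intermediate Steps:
$M{\left(m \right)} = 0$
$W{\left(O \right)} = -2 + O^{2} + 2 O$
$G = 13$ ($G = 8 + \left(-1 + \left(-2 + \left(-4\right)^{2} + 2 \left(-4\right)\right)\right) 1 = 8 + \left(-1 - -6\right) 1 = 8 + \left(-1 + 6\right) 1 = 8 + 5 \cdot 1 = 8 + 5 = 13$)
$G + 234 M{\left(12 \right)} = 13 + 234 \cdot 0 = 13 + 0 = 13$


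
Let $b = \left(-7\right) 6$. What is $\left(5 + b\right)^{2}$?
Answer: $1369$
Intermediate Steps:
$b = -42$
$\left(5 + b\right)^{2} = \left(5 - 42\right)^{2} = \left(-37\right)^{2} = 1369$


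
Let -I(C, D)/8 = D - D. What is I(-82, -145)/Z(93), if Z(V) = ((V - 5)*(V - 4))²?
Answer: 0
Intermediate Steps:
I(C, D) = 0 (I(C, D) = -8*(D - D) = -8*0 = 0)
Z(V) = (-5 + V)²*(-4 + V)² (Z(V) = ((-5 + V)*(-4 + V))² = (-5 + V)²*(-4 + V)²)
I(-82, -145)/Z(93) = 0/(((-5 + 93)²*(-4 + 93)²)) = 0/((88²*89²)) = 0/((7744*7921)) = 0/61340224 = 0*(1/61340224) = 0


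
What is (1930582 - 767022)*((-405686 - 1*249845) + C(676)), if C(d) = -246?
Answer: -763035886120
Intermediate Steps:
(1930582 - 767022)*((-405686 - 1*249845) + C(676)) = (1930582 - 767022)*((-405686 - 1*249845) - 246) = 1163560*((-405686 - 249845) - 246) = 1163560*(-655531 - 246) = 1163560*(-655777) = -763035886120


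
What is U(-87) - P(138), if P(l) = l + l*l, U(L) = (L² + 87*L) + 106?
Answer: -19076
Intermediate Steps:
U(L) = 106 + L² + 87*L
P(l) = l + l²
U(-87) - P(138) = (106 + (-87)² + 87*(-87)) - 138*(1 + 138) = (106 + 7569 - 7569) - 138*139 = 106 - 1*19182 = 106 - 19182 = -19076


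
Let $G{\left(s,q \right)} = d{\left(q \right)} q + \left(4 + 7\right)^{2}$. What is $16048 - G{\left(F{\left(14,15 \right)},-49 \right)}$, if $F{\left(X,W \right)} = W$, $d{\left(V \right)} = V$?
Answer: $13526$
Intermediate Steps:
$G{\left(s,q \right)} = 121 + q^{2}$ ($G{\left(s,q \right)} = q q + \left(4 + 7\right)^{2} = q^{2} + 11^{2} = q^{2} + 121 = 121 + q^{2}$)
$16048 - G{\left(F{\left(14,15 \right)},-49 \right)} = 16048 - \left(121 + \left(-49\right)^{2}\right) = 16048 - \left(121 + 2401\right) = 16048 - 2522 = 13526$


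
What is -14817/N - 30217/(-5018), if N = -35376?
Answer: 17322853/2689648 ≈ 6.4406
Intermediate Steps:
-14817/N - 30217/(-5018) = -14817/(-35376) - 30217/(-5018) = -14817*(-1/35376) - 30217*(-1/5018) = 449/1072 + 30217/5018 = 17322853/2689648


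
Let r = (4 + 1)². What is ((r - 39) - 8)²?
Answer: 484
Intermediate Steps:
r = 25 (r = 5² = 25)
((r - 39) - 8)² = ((25 - 39) - 8)² = (-14 - 8)² = (-22)² = 484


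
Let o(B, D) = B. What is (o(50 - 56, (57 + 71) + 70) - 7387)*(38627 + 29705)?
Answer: -505178476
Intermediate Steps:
(o(50 - 56, (57 + 71) + 70) - 7387)*(38627 + 29705) = ((50 - 56) - 7387)*(38627 + 29705) = (-6 - 7387)*68332 = -7393*68332 = -505178476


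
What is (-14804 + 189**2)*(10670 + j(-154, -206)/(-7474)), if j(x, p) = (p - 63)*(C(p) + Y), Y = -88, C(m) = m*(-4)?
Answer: 836110681094/3737 ≈ 2.2374e+8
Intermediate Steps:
C(m) = -4*m
j(x, p) = (-88 - 4*p)*(-63 + p) (j(x, p) = (p - 63)*(-4*p - 88) = (-63 + p)*(-88 - 4*p) = (-88 - 4*p)*(-63 + p))
(-14804 + 189**2)*(10670 + j(-154, -206)/(-7474)) = (-14804 + 189**2)*(10670 + (5544 - 4*(-206)**2 + 164*(-206))/(-7474)) = (-14804 + 35721)*(10670 + (5544 - 4*42436 - 33784)*(-1/7474)) = 20917*(10670 + (5544 - 169744 - 33784)*(-1/7474)) = 20917*(10670 - 197984*(-1/7474)) = 20917*(10670 + 98992/3737) = 20917*(39972782/3737) = 836110681094/3737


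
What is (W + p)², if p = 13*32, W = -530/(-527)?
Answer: 48295336644/277729 ≈ 1.7389e+5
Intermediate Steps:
W = 530/527 (W = -530*(-1/527) = 530/527 ≈ 1.0057)
p = 416
(W + p)² = (530/527 + 416)² = (219762/527)² = 48295336644/277729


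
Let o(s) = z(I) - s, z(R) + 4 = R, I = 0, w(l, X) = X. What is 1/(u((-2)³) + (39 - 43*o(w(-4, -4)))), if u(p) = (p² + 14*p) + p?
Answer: -1/17 ≈ -0.058824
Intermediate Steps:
z(R) = -4 + R
o(s) = -4 - s (o(s) = (-4 + 0) - s = -4 - s)
u(p) = p² + 15*p
1/(u((-2)³) + (39 - 43*o(w(-4, -4)))) = 1/((-2)³*(15 + (-2)³) + (39 - 43*(-4 - 1*(-4)))) = 1/(-8*(15 - 8) + (39 - 43*(-4 + 4))) = 1/(-8*7 + (39 - 43*0)) = 1/(-56 + (39 + 0)) = 1/(-56 + 39) = 1/(-17) = -1/17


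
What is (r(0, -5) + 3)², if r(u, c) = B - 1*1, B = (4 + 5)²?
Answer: 6889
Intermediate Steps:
B = 81 (B = 9² = 81)
r(u, c) = 80 (r(u, c) = 81 - 1*1 = 81 - 1 = 80)
(r(0, -5) + 3)² = (80 + 3)² = 83² = 6889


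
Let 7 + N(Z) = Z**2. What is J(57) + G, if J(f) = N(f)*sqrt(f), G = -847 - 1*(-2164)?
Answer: 1317 + 3242*sqrt(57) ≈ 25794.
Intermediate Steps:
N(Z) = -7 + Z**2
G = 1317 (G = -847 + 2164 = 1317)
J(f) = sqrt(f)*(-7 + f**2) (J(f) = (-7 + f**2)*sqrt(f) = sqrt(f)*(-7 + f**2))
J(57) + G = sqrt(57)*(-7 + 57**2) + 1317 = sqrt(57)*(-7 + 3249) + 1317 = sqrt(57)*3242 + 1317 = 3242*sqrt(57) + 1317 = 1317 + 3242*sqrt(57)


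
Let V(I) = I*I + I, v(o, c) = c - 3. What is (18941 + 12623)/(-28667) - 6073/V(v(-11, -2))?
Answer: -174725971/573340 ≈ -304.75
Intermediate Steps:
v(o, c) = -3 + c
V(I) = I + I² (V(I) = I² + I = I + I²)
(18941 + 12623)/(-28667) - 6073/V(v(-11, -2)) = (18941 + 12623)/(-28667) - 6073*1/((1 + (-3 - 2))*(-3 - 2)) = 31564*(-1/28667) - 6073*(-1/(5*(1 - 5))) = -31564/28667 - 6073/((-5*(-4))) = -31564/28667 - 6073/20 = -174725971/573340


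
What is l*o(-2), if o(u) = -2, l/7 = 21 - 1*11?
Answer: -140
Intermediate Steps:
l = 70 (l = 7*(21 - 1*11) = 7*(21 - 11) = 7*10 = 70)
l*o(-2) = 70*(-2) = -140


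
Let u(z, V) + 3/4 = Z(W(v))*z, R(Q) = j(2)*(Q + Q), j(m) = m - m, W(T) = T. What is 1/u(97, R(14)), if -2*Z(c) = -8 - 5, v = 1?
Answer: 4/2519 ≈ 0.0015879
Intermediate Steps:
j(m) = 0
R(Q) = 0 (R(Q) = 0*(Q + Q) = 0*(2*Q) = 0)
Z(c) = 13/2 (Z(c) = -(-8 - 5)/2 = -½*(-13) = 13/2)
u(z, V) = -¾ + 13*z/2
1/u(97, R(14)) = 1/(-¾ + (13/2)*97) = 1/(-¾ + 1261/2) = 1/(2519/4) = 4/2519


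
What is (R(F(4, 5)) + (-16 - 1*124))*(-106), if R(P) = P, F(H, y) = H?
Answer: 14416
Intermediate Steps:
(R(F(4, 5)) + (-16 - 1*124))*(-106) = (4 + (-16 - 1*124))*(-106) = (4 + (-16 - 124))*(-106) = (4 - 140)*(-106) = -136*(-106) = 14416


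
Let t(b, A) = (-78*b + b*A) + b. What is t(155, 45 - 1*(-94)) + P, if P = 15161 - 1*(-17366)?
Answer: 42137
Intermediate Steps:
P = 32527 (P = 15161 + 17366 = 32527)
t(b, A) = -77*b + A*b (t(b, A) = (-78*b + A*b) + b = -77*b + A*b)
t(155, 45 - 1*(-94)) + P = 155*(-77 + (45 - 1*(-94))) + 32527 = 155*(-77 + (45 + 94)) + 32527 = 155*(-77 + 139) + 32527 = 155*62 + 32527 = 9610 + 32527 = 42137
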